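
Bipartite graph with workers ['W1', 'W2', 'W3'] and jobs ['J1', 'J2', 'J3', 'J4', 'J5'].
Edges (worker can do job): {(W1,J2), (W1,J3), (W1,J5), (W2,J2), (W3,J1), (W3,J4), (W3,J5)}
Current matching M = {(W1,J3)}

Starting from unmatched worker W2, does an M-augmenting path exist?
Yes: W2 → J2

An M-augmenting path alternates non-matching / matching edges, starting and ending at unmatched vertices.
Path: W2 → J2
(J2 is unmatched in M, so the path is augmenting.)
Flipping edges along this path would increase |M| from 1 to 2.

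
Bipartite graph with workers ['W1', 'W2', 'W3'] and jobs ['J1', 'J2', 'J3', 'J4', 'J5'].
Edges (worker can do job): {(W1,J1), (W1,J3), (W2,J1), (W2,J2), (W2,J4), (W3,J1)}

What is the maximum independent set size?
Maximum independent set = 5

By König's theorem:
- Min vertex cover = Max matching = 3
- Max independent set = Total vertices - Min vertex cover
- Max independent set = 8 - 3 = 5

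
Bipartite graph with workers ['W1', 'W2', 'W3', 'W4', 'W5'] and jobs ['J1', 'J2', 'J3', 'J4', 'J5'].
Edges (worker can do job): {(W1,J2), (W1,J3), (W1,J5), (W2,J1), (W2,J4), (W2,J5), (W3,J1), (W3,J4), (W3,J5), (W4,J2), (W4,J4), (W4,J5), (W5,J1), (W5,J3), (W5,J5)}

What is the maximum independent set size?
Maximum independent set = 5

By König's theorem:
- Min vertex cover = Max matching = 5
- Max independent set = Total vertices - Min vertex cover
- Max independent set = 10 - 5 = 5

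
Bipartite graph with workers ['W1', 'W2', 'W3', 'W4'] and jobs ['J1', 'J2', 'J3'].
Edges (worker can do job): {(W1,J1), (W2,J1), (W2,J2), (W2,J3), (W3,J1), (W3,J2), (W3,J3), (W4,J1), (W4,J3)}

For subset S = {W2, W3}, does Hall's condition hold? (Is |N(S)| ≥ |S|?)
Yes: |N(S)| = 3, |S| = 2

Subset S = {W2, W3}
Neighbors N(S) = {J1, J2, J3}

|N(S)| = 3, |S| = 2
Hall's condition: |N(S)| ≥ |S| is satisfied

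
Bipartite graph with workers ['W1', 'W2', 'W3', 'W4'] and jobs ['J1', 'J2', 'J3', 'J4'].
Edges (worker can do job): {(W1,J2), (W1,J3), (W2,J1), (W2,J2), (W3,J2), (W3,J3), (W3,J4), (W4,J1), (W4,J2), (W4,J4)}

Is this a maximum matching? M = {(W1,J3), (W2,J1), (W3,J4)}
No, size 3 is not maximum

Proposed matching has size 3.
Maximum matching size for this graph: 4.

This is NOT maximum - can be improved to size 4.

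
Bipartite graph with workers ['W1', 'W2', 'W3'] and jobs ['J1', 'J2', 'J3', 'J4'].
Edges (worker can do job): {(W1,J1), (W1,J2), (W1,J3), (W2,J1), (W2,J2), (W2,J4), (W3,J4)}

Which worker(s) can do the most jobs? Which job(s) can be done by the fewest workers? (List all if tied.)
Most versatile: W1, W2 (3 jobs); Least covered: J3 (1 workers)

Worker degrees (jobs they can do): W1:3, W2:3, W3:1
Job degrees (workers who can do it): J1:2, J2:2, J3:1, J4:2

Maximum worker degree is 3, achieved by: W1, W2
Minimum job degree is 1, achieved by: J3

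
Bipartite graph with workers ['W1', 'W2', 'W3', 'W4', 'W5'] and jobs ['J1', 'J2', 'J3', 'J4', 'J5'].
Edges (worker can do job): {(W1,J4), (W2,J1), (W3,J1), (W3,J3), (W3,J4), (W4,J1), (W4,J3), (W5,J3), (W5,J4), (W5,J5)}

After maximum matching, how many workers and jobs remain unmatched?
Unmatched: 1 workers, 1 jobs

Maximum matching size: 4
Workers: 5 total, 4 matched, 1 unmatched
Jobs: 5 total, 4 matched, 1 unmatched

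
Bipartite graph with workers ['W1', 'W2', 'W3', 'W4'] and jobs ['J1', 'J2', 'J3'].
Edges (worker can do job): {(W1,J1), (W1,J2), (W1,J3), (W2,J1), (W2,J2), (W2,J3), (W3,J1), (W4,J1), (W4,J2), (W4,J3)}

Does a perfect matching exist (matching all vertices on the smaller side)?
Yes, perfect matching exists (size 3)

Perfect matching: {(W1,J2), (W3,J1), (W4,J3)}
All 3 vertices on the smaller side are matched.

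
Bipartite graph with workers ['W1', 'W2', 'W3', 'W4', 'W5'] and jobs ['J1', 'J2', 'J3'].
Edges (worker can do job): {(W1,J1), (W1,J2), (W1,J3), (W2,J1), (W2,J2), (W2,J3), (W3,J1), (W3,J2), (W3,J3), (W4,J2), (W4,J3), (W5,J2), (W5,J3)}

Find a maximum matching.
Matching: {(W1,J1), (W3,J3), (W5,J2)}

Maximum matching (size 3):
  W1 → J1
  W3 → J3
  W5 → J2

Each worker is assigned to at most one job, and each job to at most one worker.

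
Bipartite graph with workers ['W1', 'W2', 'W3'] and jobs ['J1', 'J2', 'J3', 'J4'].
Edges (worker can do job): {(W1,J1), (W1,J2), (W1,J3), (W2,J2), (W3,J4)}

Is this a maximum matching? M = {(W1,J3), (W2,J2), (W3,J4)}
Yes, size 3 is maximum

Proposed matching has size 3.
Maximum matching size for this graph: 3.

This is a maximum matching.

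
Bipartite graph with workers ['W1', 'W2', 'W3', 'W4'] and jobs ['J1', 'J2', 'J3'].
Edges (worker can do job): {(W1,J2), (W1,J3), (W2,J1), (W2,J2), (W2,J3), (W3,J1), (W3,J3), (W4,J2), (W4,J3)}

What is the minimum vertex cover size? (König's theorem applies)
Minimum vertex cover size = 3

By König's theorem: in bipartite graphs,
min vertex cover = max matching = 3

Maximum matching has size 3, so minimum vertex cover also has size 3.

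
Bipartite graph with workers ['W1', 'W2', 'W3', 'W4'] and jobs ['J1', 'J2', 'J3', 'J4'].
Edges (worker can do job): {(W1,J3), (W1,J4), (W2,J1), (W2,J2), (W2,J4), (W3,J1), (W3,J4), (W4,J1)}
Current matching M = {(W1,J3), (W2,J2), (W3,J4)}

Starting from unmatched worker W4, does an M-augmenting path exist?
Yes: W4 → J1

An M-augmenting path alternates non-matching / matching edges, starting and ending at unmatched vertices.
Path: W4 → J1
(J1 is unmatched in M, so the path is augmenting.)
Flipping edges along this path would increase |M| from 3 to 4.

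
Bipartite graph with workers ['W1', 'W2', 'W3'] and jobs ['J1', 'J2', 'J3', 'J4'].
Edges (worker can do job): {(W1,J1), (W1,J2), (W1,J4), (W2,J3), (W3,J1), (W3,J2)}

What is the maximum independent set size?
Maximum independent set = 4

By König's theorem:
- Min vertex cover = Max matching = 3
- Max independent set = Total vertices - Min vertex cover
- Max independent set = 7 - 3 = 4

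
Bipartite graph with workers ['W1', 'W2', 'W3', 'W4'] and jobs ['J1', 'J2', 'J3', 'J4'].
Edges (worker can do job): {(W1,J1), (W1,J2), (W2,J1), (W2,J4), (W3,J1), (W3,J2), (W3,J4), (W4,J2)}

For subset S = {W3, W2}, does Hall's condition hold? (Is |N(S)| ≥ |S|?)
Yes: |N(S)| = 3, |S| = 2

Subset S = {W3, W2}
Neighbors N(S) = {J1, J2, J4}

|N(S)| = 3, |S| = 2
Hall's condition: |N(S)| ≥ |S| is satisfied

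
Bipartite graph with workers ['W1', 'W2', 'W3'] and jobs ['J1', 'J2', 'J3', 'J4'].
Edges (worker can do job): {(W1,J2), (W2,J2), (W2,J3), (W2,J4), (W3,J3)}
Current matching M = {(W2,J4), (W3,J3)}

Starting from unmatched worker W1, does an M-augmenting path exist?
Yes: W1 → J2

An M-augmenting path alternates non-matching / matching edges, starting and ending at unmatched vertices.
Path: W1 → J2
(J2 is unmatched in M, so the path is augmenting.)
Flipping edges along this path would increase |M| from 2 to 3.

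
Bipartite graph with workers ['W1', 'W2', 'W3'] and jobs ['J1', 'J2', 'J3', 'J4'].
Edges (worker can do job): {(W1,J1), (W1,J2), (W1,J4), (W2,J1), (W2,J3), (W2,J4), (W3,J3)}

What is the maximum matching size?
Maximum matching size = 3

Maximum matching: {(W1,J2), (W2,J1), (W3,J3)}
Size: 3

This assigns 3 workers to 3 distinct jobs.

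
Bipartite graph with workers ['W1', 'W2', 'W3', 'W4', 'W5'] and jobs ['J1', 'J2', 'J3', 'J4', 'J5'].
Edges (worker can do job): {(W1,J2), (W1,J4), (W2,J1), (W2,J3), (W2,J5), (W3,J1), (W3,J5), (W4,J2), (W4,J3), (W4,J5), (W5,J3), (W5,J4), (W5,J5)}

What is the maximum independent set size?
Maximum independent set = 5

By König's theorem:
- Min vertex cover = Max matching = 5
- Max independent set = Total vertices - Min vertex cover
- Max independent set = 10 - 5 = 5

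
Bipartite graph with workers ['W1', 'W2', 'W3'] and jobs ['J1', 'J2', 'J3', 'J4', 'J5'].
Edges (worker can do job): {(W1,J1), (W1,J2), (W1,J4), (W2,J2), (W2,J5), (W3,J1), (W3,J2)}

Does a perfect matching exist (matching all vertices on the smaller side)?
Yes, perfect matching exists (size 3)

Perfect matching: {(W1,J1), (W2,J5), (W3,J2)}
All 3 vertices on the smaller side are matched.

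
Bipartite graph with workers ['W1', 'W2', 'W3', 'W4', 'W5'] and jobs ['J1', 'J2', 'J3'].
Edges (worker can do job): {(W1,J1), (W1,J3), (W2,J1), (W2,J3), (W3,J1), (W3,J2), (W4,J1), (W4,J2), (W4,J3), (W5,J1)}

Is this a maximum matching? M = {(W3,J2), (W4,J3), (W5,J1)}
Yes, size 3 is maximum

Proposed matching has size 3.
Maximum matching size for this graph: 3.

This is a maximum matching.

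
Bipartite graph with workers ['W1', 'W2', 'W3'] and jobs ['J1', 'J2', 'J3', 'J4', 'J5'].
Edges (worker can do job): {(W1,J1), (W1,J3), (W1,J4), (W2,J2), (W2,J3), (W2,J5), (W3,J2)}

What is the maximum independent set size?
Maximum independent set = 5

By König's theorem:
- Min vertex cover = Max matching = 3
- Max independent set = Total vertices - Min vertex cover
- Max independent set = 8 - 3 = 5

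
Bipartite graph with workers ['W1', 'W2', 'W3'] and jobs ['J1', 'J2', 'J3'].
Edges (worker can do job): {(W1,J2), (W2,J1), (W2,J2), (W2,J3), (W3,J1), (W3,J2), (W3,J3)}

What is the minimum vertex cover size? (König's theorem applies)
Minimum vertex cover size = 3

By König's theorem: in bipartite graphs,
min vertex cover = max matching = 3

Maximum matching has size 3, so minimum vertex cover also has size 3.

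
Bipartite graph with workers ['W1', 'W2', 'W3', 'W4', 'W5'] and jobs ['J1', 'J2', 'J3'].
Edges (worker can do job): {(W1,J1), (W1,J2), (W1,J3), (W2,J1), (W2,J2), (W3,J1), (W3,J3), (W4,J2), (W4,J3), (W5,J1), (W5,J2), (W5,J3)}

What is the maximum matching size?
Maximum matching size = 3

Maximum matching: {(W3,J1), (W4,J3), (W5,J2)}
Size: 3

This assigns 3 workers to 3 distinct jobs.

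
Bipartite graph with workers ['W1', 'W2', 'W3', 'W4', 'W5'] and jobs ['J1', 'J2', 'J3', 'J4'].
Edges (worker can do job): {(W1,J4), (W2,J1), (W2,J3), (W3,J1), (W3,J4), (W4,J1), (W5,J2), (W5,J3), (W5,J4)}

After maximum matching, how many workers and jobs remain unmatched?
Unmatched: 1 workers, 0 jobs

Maximum matching size: 4
Workers: 5 total, 4 matched, 1 unmatched
Jobs: 4 total, 4 matched, 0 unmatched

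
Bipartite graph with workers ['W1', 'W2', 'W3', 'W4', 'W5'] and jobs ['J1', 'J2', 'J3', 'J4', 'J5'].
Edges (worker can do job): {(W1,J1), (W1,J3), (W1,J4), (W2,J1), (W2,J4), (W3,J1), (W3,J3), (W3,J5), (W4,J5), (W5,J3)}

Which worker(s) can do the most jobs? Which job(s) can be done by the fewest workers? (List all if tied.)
Most versatile: W1, W3 (3 jobs); Least covered: J2 (0 workers)

Worker degrees (jobs they can do): W1:3, W2:2, W3:3, W4:1, W5:1
Job degrees (workers who can do it): J1:3, J2:0, J3:3, J4:2, J5:2

Maximum worker degree is 3, achieved by: W1, W3
Minimum job degree is 0, achieved by: J2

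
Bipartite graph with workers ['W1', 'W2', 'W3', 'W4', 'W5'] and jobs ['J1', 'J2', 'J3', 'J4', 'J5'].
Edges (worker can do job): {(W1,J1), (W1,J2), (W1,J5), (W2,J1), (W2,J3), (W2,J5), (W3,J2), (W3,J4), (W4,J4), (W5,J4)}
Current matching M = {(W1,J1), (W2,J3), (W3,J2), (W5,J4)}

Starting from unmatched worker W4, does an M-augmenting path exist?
No augmenting path from W4

Alternating search from W4 reaches jobs: {J4}.
Every reachable job is already matched in M, and following those matched edges back to workers exposes no further unvisited jobs.
No M-augmenting path from W4 exists.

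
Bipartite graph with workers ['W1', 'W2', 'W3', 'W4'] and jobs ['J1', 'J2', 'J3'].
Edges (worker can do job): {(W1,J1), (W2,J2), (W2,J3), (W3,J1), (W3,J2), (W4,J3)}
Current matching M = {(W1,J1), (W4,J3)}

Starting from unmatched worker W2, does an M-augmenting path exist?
Yes: W2 → J2

An M-augmenting path alternates non-matching / matching edges, starting and ending at unmatched vertices.
Path: W2 → J2
(J2 is unmatched in M, so the path is augmenting.)
Flipping edges along this path would increase |M| from 2 to 3.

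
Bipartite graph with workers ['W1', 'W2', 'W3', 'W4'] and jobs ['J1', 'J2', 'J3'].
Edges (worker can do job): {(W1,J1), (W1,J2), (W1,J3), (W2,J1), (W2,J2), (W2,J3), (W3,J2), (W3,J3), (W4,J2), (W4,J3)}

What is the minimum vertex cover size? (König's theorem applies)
Minimum vertex cover size = 3

By König's theorem: in bipartite graphs,
min vertex cover = max matching = 3

Maximum matching has size 3, so minimum vertex cover also has size 3.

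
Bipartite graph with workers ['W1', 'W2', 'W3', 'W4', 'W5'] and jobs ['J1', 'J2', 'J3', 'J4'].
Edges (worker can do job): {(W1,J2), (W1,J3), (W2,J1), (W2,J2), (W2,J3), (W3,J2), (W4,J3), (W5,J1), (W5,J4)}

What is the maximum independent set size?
Maximum independent set = 5

By König's theorem:
- Min vertex cover = Max matching = 4
- Max independent set = Total vertices - Min vertex cover
- Max independent set = 9 - 4 = 5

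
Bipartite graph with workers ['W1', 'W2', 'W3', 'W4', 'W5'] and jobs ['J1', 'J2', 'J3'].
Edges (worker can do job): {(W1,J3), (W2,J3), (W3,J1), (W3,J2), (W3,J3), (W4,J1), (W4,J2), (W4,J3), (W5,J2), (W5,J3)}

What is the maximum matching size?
Maximum matching size = 3

Maximum matching: {(W3,J1), (W4,J2), (W5,J3)}
Size: 3

This assigns 3 workers to 3 distinct jobs.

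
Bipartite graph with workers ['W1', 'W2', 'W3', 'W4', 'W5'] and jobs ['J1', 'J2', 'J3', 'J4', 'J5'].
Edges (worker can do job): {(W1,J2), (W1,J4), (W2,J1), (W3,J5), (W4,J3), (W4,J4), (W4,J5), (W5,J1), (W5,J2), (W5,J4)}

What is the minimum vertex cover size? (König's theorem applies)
Minimum vertex cover size = 5

By König's theorem: in bipartite graphs,
min vertex cover = max matching = 5

Maximum matching has size 5, so minimum vertex cover also has size 5.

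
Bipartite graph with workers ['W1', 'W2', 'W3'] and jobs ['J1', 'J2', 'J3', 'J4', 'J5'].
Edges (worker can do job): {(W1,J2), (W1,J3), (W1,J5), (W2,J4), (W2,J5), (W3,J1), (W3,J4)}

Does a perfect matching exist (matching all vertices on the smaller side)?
Yes, perfect matching exists (size 3)

Perfect matching: {(W1,J3), (W2,J4), (W3,J1)}
All 3 vertices on the smaller side are matched.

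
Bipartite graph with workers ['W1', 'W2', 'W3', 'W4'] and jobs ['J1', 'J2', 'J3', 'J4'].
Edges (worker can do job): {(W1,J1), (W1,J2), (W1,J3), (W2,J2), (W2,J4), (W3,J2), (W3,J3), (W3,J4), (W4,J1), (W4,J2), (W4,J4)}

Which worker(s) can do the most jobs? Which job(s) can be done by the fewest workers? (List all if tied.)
Most versatile: W1, W3, W4 (3 jobs); Least covered: J1, J3 (2 workers)

Worker degrees (jobs they can do): W1:3, W2:2, W3:3, W4:3
Job degrees (workers who can do it): J1:2, J2:4, J3:2, J4:3

Maximum worker degree is 3, achieved by: W1, W3, W4
Minimum job degree is 2, achieved by: J1, J3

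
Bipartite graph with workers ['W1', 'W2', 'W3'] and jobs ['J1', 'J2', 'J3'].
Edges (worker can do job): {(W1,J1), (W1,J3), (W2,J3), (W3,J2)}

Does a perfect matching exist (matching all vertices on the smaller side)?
Yes, perfect matching exists (size 3)

Perfect matching: {(W1,J1), (W2,J3), (W3,J2)}
All 3 vertices on the smaller side are matched.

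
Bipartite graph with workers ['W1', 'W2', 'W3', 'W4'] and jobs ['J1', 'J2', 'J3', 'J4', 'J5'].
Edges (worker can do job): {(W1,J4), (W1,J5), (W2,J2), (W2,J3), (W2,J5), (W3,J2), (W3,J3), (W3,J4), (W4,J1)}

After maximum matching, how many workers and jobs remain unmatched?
Unmatched: 0 workers, 1 jobs

Maximum matching size: 4
Workers: 4 total, 4 matched, 0 unmatched
Jobs: 5 total, 4 matched, 1 unmatched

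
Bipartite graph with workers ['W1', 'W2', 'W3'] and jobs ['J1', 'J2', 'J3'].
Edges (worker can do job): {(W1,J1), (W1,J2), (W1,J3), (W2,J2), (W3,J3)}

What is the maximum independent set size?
Maximum independent set = 3

By König's theorem:
- Min vertex cover = Max matching = 3
- Max independent set = Total vertices - Min vertex cover
- Max independent set = 6 - 3 = 3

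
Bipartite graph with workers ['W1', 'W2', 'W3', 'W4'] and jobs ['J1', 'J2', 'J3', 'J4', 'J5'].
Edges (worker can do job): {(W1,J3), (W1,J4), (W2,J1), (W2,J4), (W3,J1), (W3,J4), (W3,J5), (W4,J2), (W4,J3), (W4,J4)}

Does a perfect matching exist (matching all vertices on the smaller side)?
Yes, perfect matching exists (size 4)

Perfect matching: {(W1,J4), (W2,J1), (W3,J5), (W4,J3)}
All 4 vertices on the smaller side are matched.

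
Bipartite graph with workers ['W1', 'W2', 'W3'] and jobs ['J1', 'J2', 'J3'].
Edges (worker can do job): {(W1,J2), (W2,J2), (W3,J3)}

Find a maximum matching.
Matching: {(W1,J2), (W3,J3)}

Maximum matching (size 2):
  W1 → J2
  W3 → J3

Each worker is assigned to at most one job, and each job to at most one worker.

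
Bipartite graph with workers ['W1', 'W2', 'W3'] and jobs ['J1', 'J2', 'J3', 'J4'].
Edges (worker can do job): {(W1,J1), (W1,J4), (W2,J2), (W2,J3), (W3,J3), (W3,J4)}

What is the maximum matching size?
Maximum matching size = 3

Maximum matching: {(W1,J1), (W2,J3), (W3,J4)}
Size: 3

This assigns 3 workers to 3 distinct jobs.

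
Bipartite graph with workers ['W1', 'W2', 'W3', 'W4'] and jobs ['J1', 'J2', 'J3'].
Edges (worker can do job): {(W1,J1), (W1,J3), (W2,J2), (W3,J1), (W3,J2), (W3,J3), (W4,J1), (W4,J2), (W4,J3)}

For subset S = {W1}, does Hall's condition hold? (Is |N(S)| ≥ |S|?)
Yes: |N(S)| = 2, |S| = 1

Subset S = {W1}
Neighbors N(S) = {J1, J3}

|N(S)| = 2, |S| = 1
Hall's condition: |N(S)| ≥ |S| is satisfied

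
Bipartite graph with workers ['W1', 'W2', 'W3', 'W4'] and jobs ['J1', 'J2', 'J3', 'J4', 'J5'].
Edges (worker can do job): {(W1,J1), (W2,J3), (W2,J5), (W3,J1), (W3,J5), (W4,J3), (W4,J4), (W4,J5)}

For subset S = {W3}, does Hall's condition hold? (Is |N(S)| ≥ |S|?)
Yes: |N(S)| = 2, |S| = 1

Subset S = {W3}
Neighbors N(S) = {J1, J5}

|N(S)| = 2, |S| = 1
Hall's condition: |N(S)| ≥ |S| is satisfied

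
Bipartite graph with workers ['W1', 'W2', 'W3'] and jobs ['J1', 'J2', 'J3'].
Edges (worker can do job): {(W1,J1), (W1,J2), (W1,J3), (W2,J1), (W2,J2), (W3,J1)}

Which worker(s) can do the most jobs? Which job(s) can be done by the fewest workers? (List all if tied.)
Most versatile: W1 (3 jobs); Least covered: J3 (1 workers)

Worker degrees (jobs they can do): W1:3, W2:2, W3:1
Job degrees (workers who can do it): J1:3, J2:2, J3:1

Maximum worker degree is 3, achieved by: W1
Minimum job degree is 1, achieved by: J3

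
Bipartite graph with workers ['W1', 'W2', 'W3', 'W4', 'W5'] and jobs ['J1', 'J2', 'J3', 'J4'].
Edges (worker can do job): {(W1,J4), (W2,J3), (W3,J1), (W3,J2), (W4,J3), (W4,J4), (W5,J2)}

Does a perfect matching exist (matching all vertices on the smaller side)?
Yes, perfect matching exists (size 4)

Perfect matching: {(W1,J4), (W3,J1), (W4,J3), (W5,J2)}
All 4 vertices on the smaller side are matched.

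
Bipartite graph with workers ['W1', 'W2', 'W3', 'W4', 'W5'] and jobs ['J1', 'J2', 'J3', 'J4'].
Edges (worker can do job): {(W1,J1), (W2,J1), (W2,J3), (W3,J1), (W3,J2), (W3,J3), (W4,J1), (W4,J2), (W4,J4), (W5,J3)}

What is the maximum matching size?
Maximum matching size = 4

Maximum matching: {(W1,J1), (W3,J2), (W4,J4), (W5,J3)}
Size: 4

This assigns 4 workers to 4 distinct jobs.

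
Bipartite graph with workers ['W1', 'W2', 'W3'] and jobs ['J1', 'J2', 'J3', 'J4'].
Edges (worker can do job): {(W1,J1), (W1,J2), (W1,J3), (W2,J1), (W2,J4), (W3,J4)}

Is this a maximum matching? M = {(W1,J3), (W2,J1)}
No, size 2 is not maximum

Proposed matching has size 2.
Maximum matching size for this graph: 3.

This is NOT maximum - can be improved to size 3.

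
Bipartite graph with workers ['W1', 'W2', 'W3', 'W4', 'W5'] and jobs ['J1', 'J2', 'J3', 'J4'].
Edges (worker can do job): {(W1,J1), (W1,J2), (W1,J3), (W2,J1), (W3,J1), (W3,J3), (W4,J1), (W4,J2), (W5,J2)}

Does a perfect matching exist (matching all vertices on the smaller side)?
No, maximum matching has size 3 < 4

Maximum matching has size 3, need 4 for perfect matching.
Unmatched workers: ['W4', 'W2']
Unmatched jobs: ['J4']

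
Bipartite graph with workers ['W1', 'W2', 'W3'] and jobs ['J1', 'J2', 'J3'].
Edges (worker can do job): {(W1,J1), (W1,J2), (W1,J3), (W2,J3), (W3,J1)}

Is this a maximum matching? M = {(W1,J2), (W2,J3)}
No, size 2 is not maximum

Proposed matching has size 2.
Maximum matching size for this graph: 3.

This is NOT maximum - can be improved to size 3.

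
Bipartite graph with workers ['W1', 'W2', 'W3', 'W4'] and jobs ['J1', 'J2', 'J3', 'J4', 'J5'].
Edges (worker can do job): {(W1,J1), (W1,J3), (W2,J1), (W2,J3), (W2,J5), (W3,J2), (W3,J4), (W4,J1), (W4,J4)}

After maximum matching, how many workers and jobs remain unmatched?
Unmatched: 0 workers, 1 jobs

Maximum matching size: 4
Workers: 4 total, 4 matched, 0 unmatched
Jobs: 5 total, 4 matched, 1 unmatched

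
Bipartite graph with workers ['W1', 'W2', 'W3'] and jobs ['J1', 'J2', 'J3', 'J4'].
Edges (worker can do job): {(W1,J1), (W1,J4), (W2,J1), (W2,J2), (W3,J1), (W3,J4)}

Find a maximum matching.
Matching: {(W1,J4), (W2,J2), (W3,J1)}

Maximum matching (size 3):
  W1 → J4
  W2 → J2
  W3 → J1

Each worker is assigned to at most one job, and each job to at most one worker.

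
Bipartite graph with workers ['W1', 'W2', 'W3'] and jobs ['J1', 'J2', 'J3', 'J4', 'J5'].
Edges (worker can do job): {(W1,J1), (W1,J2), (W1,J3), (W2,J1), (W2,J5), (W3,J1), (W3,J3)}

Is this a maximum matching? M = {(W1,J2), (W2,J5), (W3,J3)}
Yes, size 3 is maximum

Proposed matching has size 3.
Maximum matching size for this graph: 3.

This is a maximum matching.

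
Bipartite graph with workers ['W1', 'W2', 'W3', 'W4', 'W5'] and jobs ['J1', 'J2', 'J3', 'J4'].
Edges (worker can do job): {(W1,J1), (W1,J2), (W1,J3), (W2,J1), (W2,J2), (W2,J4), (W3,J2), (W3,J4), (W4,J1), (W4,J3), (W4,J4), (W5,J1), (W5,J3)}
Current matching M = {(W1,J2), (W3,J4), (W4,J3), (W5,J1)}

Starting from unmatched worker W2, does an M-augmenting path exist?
No augmenting path from W2

Alternating search from W2 reaches jobs: {J1, J2, J3, J4}.
Every reachable job is already matched in M, and following those matched edges back to workers exposes no further unvisited jobs.
No M-augmenting path from W2 exists.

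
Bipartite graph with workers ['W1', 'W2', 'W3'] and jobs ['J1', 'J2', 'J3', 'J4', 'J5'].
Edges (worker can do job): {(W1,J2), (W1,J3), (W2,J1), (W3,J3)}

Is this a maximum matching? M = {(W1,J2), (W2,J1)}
No, size 2 is not maximum

Proposed matching has size 2.
Maximum matching size for this graph: 3.

This is NOT maximum - can be improved to size 3.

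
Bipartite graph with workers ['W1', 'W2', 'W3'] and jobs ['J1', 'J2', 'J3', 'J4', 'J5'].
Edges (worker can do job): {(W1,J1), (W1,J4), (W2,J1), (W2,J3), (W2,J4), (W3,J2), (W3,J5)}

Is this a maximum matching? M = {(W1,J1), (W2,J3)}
No, size 2 is not maximum

Proposed matching has size 2.
Maximum matching size for this graph: 3.

This is NOT maximum - can be improved to size 3.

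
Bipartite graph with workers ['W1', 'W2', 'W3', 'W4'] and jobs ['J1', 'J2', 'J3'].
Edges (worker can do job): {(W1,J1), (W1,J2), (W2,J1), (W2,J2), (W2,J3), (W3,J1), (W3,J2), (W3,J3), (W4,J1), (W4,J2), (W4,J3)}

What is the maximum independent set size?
Maximum independent set = 4

By König's theorem:
- Min vertex cover = Max matching = 3
- Max independent set = Total vertices - Min vertex cover
- Max independent set = 7 - 3 = 4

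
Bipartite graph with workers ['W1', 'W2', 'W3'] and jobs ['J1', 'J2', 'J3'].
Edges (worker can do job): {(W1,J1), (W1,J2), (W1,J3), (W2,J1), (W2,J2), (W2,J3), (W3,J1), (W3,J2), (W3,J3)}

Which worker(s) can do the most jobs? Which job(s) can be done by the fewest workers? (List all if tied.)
Most versatile: W1, W2, W3 (3 jobs); Least covered: J1, J2, J3 (3 workers)

Worker degrees (jobs they can do): W1:3, W2:3, W3:3
Job degrees (workers who can do it): J1:3, J2:3, J3:3

Maximum worker degree is 3, achieved by: W1, W2, W3
Minimum job degree is 3, achieved by: J1, J2, J3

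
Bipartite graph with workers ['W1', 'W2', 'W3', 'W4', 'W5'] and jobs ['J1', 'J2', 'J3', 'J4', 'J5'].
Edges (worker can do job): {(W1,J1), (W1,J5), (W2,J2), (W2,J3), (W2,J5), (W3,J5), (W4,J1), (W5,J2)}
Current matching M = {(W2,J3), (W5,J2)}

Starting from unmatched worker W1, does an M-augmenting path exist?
Yes: W1 → J5

An M-augmenting path alternates non-matching / matching edges, starting and ending at unmatched vertices.
Path: W1 → J5
(J5 is unmatched in M, so the path is augmenting.)
Flipping edges along this path would increase |M| from 2 to 3.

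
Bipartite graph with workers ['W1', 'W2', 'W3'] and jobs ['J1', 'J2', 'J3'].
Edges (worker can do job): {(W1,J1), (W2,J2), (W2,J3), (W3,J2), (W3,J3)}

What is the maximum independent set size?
Maximum independent set = 3

By König's theorem:
- Min vertex cover = Max matching = 3
- Max independent set = Total vertices - Min vertex cover
- Max independent set = 6 - 3 = 3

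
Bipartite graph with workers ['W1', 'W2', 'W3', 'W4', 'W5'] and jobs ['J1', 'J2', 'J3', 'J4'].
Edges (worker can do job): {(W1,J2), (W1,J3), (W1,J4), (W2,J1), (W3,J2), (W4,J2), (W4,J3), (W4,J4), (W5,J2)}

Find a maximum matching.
Matching: {(W1,J3), (W2,J1), (W3,J2), (W4,J4)}

Maximum matching (size 4):
  W1 → J3
  W2 → J1
  W3 → J2
  W4 → J4

Each worker is assigned to at most one job, and each job to at most one worker.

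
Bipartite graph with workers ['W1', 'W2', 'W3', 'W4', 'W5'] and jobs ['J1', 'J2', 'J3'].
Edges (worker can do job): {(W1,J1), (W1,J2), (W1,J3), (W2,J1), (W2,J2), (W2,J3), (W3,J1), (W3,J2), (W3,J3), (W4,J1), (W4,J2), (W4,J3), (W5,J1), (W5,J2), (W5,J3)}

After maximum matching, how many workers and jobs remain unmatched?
Unmatched: 2 workers, 0 jobs

Maximum matching size: 3
Workers: 5 total, 3 matched, 2 unmatched
Jobs: 3 total, 3 matched, 0 unmatched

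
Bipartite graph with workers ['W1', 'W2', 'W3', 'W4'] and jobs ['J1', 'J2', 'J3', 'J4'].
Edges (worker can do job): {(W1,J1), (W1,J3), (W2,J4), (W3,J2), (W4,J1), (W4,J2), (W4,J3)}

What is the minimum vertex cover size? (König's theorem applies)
Minimum vertex cover size = 4

By König's theorem: in bipartite graphs,
min vertex cover = max matching = 4

Maximum matching has size 4, so minimum vertex cover also has size 4.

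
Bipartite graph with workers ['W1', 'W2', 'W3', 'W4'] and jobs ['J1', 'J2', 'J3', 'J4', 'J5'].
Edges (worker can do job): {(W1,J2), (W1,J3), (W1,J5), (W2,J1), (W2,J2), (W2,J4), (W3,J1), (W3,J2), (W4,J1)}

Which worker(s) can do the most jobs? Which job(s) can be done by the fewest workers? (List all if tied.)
Most versatile: W1, W2 (3 jobs); Least covered: J3, J4, J5 (1 workers)

Worker degrees (jobs they can do): W1:3, W2:3, W3:2, W4:1
Job degrees (workers who can do it): J1:3, J2:3, J3:1, J4:1, J5:1

Maximum worker degree is 3, achieved by: W1, W2
Minimum job degree is 1, achieved by: J3, J4, J5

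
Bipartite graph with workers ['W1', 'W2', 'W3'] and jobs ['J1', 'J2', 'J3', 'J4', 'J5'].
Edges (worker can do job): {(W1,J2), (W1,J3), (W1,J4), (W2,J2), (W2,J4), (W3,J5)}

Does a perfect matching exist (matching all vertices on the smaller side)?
Yes, perfect matching exists (size 3)

Perfect matching: {(W1,J3), (W2,J2), (W3,J5)}
All 3 vertices on the smaller side are matched.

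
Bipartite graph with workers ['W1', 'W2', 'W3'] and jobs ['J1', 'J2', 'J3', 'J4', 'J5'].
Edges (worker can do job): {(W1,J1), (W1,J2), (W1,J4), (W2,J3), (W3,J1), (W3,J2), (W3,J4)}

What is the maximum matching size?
Maximum matching size = 3

Maximum matching: {(W1,J4), (W2,J3), (W3,J1)}
Size: 3

This assigns 3 workers to 3 distinct jobs.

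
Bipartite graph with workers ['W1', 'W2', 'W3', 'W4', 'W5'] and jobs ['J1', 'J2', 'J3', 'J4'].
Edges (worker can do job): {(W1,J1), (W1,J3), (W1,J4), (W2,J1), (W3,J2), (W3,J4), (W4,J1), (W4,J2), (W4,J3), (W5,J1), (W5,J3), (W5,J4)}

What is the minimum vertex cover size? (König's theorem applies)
Minimum vertex cover size = 4

By König's theorem: in bipartite graphs,
min vertex cover = max matching = 4

Maximum matching has size 4, so minimum vertex cover also has size 4.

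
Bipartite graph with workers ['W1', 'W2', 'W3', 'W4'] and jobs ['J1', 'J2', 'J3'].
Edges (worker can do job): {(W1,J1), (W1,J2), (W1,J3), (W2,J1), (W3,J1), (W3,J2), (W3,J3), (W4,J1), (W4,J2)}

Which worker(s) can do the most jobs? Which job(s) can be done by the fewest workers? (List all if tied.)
Most versatile: W1, W3 (3 jobs); Least covered: J3 (2 workers)

Worker degrees (jobs they can do): W1:3, W2:1, W3:3, W4:2
Job degrees (workers who can do it): J1:4, J2:3, J3:2

Maximum worker degree is 3, achieved by: W1, W3
Minimum job degree is 2, achieved by: J3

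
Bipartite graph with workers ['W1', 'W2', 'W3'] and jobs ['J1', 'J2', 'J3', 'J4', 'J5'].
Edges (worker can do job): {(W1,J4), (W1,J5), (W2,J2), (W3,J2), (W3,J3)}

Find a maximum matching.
Matching: {(W1,J4), (W2,J2), (W3,J3)}

Maximum matching (size 3):
  W1 → J4
  W2 → J2
  W3 → J3

Each worker is assigned to at most one job, and each job to at most one worker.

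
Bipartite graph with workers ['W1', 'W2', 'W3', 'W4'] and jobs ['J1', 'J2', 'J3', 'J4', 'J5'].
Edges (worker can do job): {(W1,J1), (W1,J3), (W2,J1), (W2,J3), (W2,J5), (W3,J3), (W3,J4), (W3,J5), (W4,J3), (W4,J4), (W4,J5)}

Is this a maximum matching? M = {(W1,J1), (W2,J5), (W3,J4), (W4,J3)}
Yes, size 4 is maximum

Proposed matching has size 4.
Maximum matching size for this graph: 4.

This is a maximum matching.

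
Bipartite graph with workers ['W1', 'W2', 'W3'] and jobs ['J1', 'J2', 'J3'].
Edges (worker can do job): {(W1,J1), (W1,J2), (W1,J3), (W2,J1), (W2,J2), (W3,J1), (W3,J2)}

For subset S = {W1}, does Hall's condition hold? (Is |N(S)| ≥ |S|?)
Yes: |N(S)| = 3, |S| = 1

Subset S = {W1}
Neighbors N(S) = {J1, J2, J3}

|N(S)| = 3, |S| = 1
Hall's condition: |N(S)| ≥ |S| is satisfied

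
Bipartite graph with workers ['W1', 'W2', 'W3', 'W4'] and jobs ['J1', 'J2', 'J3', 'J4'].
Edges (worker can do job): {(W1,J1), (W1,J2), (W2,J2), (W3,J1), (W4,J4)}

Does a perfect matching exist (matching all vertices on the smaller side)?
No, maximum matching has size 3 < 4

Maximum matching has size 3, need 4 for perfect matching.
Unmatched workers: ['W2']
Unmatched jobs: ['J3']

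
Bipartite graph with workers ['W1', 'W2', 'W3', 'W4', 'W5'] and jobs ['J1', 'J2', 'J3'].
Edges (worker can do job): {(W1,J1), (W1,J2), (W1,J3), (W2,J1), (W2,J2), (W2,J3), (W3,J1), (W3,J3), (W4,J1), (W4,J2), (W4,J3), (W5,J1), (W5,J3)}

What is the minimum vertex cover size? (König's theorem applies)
Minimum vertex cover size = 3

By König's theorem: in bipartite graphs,
min vertex cover = max matching = 3

Maximum matching has size 3, so minimum vertex cover also has size 3.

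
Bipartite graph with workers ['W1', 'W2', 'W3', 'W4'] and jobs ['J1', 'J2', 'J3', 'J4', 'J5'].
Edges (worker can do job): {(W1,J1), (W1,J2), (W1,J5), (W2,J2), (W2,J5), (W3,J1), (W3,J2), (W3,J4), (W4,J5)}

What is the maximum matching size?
Maximum matching size = 4

Maximum matching: {(W1,J1), (W2,J2), (W3,J4), (W4,J5)}
Size: 4

This assigns 4 workers to 4 distinct jobs.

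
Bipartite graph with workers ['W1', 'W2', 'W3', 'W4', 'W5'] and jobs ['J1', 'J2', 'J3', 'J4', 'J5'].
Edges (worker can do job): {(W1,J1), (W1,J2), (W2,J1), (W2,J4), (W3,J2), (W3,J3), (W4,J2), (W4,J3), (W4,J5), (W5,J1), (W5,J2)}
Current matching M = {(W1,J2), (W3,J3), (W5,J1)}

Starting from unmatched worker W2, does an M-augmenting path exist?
Yes: W2 → J4

An M-augmenting path alternates non-matching / matching edges, starting and ending at unmatched vertices.
Path: W2 → J4
(J4 is unmatched in M, so the path is augmenting.)
Flipping edges along this path would increase |M| from 3 to 4.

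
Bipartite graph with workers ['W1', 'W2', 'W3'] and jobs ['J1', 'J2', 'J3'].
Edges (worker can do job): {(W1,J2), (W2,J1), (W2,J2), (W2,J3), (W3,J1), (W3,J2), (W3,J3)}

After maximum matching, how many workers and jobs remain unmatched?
Unmatched: 0 workers, 0 jobs

Maximum matching size: 3
Workers: 3 total, 3 matched, 0 unmatched
Jobs: 3 total, 3 matched, 0 unmatched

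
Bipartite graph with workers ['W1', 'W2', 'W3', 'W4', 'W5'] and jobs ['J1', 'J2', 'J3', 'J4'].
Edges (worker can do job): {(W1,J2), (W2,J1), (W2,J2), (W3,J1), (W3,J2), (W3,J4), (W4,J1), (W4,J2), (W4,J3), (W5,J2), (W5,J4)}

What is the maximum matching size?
Maximum matching size = 4

Maximum matching: {(W1,J2), (W3,J1), (W4,J3), (W5,J4)}
Size: 4

This assigns 4 workers to 4 distinct jobs.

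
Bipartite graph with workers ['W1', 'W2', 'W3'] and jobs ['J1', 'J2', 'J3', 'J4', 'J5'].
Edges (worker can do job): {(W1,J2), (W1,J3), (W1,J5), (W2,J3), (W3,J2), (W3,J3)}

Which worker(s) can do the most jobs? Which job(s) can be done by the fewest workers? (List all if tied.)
Most versatile: W1 (3 jobs); Least covered: J1, J4 (0 workers)

Worker degrees (jobs they can do): W1:3, W2:1, W3:2
Job degrees (workers who can do it): J1:0, J2:2, J3:3, J4:0, J5:1

Maximum worker degree is 3, achieved by: W1
Minimum job degree is 0, achieved by: J1, J4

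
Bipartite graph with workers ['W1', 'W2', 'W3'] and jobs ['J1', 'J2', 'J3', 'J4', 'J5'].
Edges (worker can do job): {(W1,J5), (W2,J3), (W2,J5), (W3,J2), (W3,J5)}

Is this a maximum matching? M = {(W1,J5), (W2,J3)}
No, size 2 is not maximum

Proposed matching has size 2.
Maximum matching size for this graph: 3.

This is NOT maximum - can be improved to size 3.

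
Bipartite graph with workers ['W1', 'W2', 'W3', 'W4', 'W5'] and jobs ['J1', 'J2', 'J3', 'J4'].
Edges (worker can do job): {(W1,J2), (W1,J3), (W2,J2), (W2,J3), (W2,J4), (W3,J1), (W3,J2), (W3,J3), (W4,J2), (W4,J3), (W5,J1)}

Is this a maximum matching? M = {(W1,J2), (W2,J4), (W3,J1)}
No, size 3 is not maximum

Proposed matching has size 3.
Maximum matching size for this graph: 4.

This is NOT maximum - can be improved to size 4.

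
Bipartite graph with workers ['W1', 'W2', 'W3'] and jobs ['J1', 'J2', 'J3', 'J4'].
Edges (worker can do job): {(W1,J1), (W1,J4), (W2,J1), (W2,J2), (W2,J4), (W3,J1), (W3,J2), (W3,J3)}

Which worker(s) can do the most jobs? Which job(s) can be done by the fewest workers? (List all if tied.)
Most versatile: W2, W3 (3 jobs); Least covered: J3 (1 workers)

Worker degrees (jobs they can do): W1:2, W2:3, W3:3
Job degrees (workers who can do it): J1:3, J2:2, J3:1, J4:2

Maximum worker degree is 3, achieved by: W2, W3
Minimum job degree is 1, achieved by: J3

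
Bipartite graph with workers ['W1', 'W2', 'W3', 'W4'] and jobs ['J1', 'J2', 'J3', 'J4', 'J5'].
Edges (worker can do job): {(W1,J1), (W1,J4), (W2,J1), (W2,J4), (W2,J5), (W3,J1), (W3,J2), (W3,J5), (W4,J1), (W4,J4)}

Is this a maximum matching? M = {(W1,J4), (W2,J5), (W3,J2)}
No, size 3 is not maximum

Proposed matching has size 3.
Maximum matching size for this graph: 4.

This is NOT maximum - can be improved to size 4.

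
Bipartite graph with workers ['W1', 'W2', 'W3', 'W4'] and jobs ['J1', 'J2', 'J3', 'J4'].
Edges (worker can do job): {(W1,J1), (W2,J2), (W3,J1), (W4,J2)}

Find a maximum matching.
Matching: {(W3,J1), (W4,J2)}

Maximum matching (size 2):
  W3 → J1
  W4 → J2

Each worker is assigned to at most one job, and each job to at most one worker.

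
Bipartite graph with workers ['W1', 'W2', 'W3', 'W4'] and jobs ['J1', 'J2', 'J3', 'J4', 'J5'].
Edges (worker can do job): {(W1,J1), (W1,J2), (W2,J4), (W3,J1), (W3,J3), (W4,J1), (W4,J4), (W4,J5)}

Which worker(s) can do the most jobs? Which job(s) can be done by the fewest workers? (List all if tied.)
Most versatile: W4 (3 jobs); Least covered: J2, J3, J5 (1 workers)

Worker degrees (jobs they can do): W1:2, W2:1, W3:2, W4:3
Job degrees (workers who can do it): J1:3, J2:1, J3:1, J4:2, J5:1

Maximum worker degree is 3, achieved by: W4
Minimum job degree is 1, achieved by: J2, J3, J5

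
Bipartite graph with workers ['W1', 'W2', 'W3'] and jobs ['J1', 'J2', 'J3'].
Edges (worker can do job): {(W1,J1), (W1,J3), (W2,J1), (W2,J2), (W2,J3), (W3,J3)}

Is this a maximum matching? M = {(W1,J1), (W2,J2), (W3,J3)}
Yes, size 3 is maximum

Proposed matching has size 3.
Maximum matching size for this graph: 3.

This is a maximum matching.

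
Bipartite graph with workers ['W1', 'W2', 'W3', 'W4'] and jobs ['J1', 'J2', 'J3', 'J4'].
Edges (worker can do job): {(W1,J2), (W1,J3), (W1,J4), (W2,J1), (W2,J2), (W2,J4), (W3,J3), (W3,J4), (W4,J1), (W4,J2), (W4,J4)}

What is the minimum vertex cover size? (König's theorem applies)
Minimum vertex cover size = 4

By König's theorem: in bipartite graphs,
min vertex cover = max matching = 4

Maximum matching has size 4, so minimum vertex cover also has size 4.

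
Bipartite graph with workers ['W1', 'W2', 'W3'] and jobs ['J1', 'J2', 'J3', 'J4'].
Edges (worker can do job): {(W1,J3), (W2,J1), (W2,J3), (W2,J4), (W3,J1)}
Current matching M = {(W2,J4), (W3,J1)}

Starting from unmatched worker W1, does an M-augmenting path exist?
Yes: W1 → J3

An M-augmenting path alternates non-matching / matching edges, starting and ending at unmatched vertices.
Path: W1 → J3
(J3 is unmatched in M, so the path is augmenting.)
Flipping edges along this path would increase |M| from 2 to 3.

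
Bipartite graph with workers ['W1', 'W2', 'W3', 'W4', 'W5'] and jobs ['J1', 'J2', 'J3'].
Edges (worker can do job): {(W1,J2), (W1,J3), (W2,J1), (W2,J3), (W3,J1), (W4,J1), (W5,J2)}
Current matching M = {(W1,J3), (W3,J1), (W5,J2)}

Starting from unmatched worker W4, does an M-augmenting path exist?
No augmenting path from W4

Alternating search from W4 reaches jobs: {J1}.
Every reachable job is already matched in M, and following those matched edges back to workers exposes no further unvisited jobs.
No M-augmenting path from W4 exists.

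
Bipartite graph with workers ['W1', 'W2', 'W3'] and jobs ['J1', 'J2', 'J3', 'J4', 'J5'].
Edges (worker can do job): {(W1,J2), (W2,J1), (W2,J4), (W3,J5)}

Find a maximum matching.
Matching: {(W1,J2), (W2,J1), (W3,J5)}

Maximum matching (size 3):
  W1 → J2
  W2 → J1
  W3 → J5

Each worker is assigned to at most one job, and each job to at most one worker.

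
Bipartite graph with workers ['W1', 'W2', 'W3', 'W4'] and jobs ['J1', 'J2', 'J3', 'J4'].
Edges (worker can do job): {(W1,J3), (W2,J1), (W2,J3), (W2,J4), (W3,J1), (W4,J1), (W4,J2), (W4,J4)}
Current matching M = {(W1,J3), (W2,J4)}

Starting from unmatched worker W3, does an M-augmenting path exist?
Yes: W3 → J1

An M-augmenting path alternates non-matching / matching edges, starting and ending at unmatched vertices.
Path: W3 → J1
(J1 is unmatched in M, so the path is augmenting.)
Flipping edges along this path would increase |M| from 2 to 3.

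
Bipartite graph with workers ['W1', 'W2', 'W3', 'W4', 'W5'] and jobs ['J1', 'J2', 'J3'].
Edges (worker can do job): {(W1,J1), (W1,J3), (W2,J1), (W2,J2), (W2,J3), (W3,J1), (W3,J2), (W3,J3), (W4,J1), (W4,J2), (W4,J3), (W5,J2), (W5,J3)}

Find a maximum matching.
Matching: {(W3,J3), (W4,J1), (W5,J2)}

Maximum matching (size 3):
  W3 → J3
  W4 → J1
  W5 → J2

Each worker is assigned to at most one job, and each job to at most one worker.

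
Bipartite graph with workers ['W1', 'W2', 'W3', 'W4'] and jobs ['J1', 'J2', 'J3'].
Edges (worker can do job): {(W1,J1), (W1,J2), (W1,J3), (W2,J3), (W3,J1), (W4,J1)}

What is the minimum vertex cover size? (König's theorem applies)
Minimum vertex cover size = 3

By König's theorem: in bipartite graphs,
min vertex cover = max matching = 3

Maximum matching has size 3, so minimum vertex cover also has size 3.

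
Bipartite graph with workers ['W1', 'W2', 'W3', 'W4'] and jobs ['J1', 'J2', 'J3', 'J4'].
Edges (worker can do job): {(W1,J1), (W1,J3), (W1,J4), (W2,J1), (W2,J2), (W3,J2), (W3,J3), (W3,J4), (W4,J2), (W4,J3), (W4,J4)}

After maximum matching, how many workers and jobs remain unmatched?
Unmatched: 0 workers, 0 jobs

Maximum matching size: 4
Workers: 4 total, 4 matched, 0 unmatched
Jobs: 4 total, 4 matched, 0 unmatched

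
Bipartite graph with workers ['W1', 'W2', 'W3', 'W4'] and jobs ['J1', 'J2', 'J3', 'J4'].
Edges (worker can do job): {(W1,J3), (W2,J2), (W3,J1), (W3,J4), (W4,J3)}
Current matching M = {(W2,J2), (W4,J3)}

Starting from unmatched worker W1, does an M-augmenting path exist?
No augmenting path from W1

Alternating search from W1 reaches jobs: {J3}.
Every reachable job is already matched in M, and following those matched edges back to workers exposes no further unvisited jobs.
No M-augmenting path from W1 exists.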